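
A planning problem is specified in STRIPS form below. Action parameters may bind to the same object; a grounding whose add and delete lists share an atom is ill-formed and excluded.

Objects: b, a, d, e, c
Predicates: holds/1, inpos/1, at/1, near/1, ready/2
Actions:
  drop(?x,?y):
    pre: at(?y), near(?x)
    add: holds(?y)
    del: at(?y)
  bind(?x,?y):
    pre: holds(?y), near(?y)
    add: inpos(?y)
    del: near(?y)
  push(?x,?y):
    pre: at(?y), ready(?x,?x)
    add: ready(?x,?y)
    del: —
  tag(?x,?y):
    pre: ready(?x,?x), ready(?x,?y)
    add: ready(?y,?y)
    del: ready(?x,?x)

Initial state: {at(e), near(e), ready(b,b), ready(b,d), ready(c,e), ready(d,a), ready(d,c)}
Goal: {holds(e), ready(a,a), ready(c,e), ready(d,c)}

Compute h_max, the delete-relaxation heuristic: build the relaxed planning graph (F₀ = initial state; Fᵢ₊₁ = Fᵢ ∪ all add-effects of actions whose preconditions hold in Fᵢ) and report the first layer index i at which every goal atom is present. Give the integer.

2

F0 = init (7 atoms)
F1 = F0 ∪ {holds(e), ready(b,e), ready(d,d)}  (10 atoms)
F2 = F1 ∪ {inpos(e), ready(a,a), ready(c,c), ready(d,e), ready(e,e)}  (15 atoms)
goal ⊆ F2  ⇒  h_max = 2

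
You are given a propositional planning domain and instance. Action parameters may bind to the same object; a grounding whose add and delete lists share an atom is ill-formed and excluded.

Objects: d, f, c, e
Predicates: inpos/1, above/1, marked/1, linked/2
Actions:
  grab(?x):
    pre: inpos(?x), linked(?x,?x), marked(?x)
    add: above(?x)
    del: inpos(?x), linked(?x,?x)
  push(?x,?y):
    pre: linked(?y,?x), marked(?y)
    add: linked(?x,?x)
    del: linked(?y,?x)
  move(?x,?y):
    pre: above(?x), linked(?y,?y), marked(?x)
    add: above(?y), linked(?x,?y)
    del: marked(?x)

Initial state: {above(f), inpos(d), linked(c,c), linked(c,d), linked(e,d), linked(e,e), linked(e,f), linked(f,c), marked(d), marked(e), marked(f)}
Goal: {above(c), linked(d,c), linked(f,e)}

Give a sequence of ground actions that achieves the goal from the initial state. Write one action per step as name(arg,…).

1. push(d,e)  →  {above(f), inpos(d), linked(c,c), linked(c,d), linked(d,d), linked(e,e), linked(e,f), linked(f,c), marked(d), marked(e), marked(f)}
2. grab(d)  →  {above(d), above(f), linked(c,c), linked(c,d), linked(e,e), linked(e,f), linked(f,c), marked(d), marked(e), marked(f)}
3. move(d,c)  →  {above(c), above(d), above(f), linked(c,c), linked(c,d), linked(d,c), linked(e,e), linked(e,f), linked(f,c), marked(e), marked(f)}
4. move(f,e)  →  {above(c), above(d), above(e), above(f), linked(c,c), linked(c,d), linked(d,c), linked(e,e), linked(e,f), linked(f,c), linked(f,e), marked(e)}

push(d,e); grab(d); move(d,c); move(f,e)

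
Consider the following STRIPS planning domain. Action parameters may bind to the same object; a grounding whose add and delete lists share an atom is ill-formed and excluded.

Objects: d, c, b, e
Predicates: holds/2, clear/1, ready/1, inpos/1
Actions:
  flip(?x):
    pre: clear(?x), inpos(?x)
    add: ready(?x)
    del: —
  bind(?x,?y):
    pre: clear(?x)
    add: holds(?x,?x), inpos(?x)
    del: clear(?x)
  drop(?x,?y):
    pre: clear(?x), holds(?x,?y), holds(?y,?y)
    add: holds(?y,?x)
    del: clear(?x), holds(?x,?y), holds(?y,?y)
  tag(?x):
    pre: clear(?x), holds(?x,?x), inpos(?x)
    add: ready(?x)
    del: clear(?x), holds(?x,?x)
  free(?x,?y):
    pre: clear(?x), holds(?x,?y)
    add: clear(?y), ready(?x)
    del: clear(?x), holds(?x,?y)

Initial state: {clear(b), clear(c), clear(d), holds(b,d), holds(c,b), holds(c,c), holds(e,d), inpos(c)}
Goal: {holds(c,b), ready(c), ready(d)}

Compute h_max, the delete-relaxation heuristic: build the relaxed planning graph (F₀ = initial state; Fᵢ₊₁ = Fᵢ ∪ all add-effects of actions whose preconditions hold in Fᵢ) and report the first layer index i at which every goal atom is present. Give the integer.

F0 = init (8 atoms)
F1 = F0 ∪ {holds(b,b), holds(d,d), inpos(b), inpos(d), ready(b), ready(c)}  (14 atoms)
F2 = F1 ∪ {holds(b,c), holds(d,b), ready(d)}  (17 atoms)
goal ⊆ F2  ⇒  h_max = 2

2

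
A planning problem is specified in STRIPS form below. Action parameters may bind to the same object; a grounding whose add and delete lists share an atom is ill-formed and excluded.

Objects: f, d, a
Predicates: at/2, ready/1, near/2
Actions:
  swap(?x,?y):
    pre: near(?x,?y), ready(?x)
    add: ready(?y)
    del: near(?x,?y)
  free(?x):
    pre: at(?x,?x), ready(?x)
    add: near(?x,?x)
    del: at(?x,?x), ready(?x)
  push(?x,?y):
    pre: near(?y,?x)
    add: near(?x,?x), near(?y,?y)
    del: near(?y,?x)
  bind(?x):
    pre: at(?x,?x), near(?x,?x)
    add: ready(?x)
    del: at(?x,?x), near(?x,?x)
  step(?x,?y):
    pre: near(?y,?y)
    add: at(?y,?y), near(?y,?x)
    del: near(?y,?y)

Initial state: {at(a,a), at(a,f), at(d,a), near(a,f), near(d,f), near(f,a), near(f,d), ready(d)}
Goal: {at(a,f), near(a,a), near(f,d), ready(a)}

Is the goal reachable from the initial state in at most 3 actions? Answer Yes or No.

1. swap(d,f)  →  {at(a,a), at(a,f), at(d,a), near(a,f), near(f,a), near(f,d), ready(d), ready(f)}
2. swap(f,a)  →  {at(a,a), at(a,f), at(d,a), near(a,f), near(f,d), ready(a), ready(d), ready(f)}
3. push(f,a)  →  {at(a,a), at(a,f), at(d,a), near(a,a), near(f,d), near(f,f), ready(a), ready(d), ready(f)}
optimal plan length = 3; 3 ≤ 3

Yes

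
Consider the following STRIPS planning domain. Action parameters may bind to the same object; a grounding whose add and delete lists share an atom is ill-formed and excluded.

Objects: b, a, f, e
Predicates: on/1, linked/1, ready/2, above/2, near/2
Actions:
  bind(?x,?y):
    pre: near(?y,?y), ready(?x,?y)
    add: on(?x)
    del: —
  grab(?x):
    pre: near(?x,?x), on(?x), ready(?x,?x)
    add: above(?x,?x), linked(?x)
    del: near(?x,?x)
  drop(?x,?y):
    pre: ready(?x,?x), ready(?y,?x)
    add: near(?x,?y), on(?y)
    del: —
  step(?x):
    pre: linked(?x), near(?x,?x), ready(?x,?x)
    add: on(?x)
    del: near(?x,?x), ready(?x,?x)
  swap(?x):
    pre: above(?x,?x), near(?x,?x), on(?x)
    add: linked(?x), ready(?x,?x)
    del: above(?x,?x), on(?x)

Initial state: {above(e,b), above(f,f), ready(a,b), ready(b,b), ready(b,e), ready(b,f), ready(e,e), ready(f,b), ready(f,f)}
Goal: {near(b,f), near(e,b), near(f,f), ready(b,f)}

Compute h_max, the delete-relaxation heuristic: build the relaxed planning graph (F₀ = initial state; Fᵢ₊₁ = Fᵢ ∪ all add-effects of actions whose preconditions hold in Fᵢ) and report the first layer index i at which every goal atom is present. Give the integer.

1

F0 = init (9 atoms)
F1 = F0 ∪ {near(b,a), near(b,b), near(b,f), near(e,b), near(e,e), near(f,b), near(f,f), on(a), on(b), on(e), on(f)}  (20 atoms)
goal ⊆ F1  ⇒  h_max = 1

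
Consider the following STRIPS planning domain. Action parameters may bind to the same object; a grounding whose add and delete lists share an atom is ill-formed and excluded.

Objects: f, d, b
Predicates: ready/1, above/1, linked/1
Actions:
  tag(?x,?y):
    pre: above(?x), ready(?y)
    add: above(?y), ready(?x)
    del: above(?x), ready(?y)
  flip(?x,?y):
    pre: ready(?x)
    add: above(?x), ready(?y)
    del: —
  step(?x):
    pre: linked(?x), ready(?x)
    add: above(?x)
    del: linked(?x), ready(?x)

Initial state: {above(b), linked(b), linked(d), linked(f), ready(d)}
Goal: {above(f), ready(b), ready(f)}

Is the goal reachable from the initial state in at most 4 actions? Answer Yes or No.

1. flip(d,f)  →  {above(b), above(d), linked(b), linked(d), linked(f), ready(d), ready(f)}
2. flip(f,b)  →  {above(b), above(d), above(f), linked(b), linked(d), linked(f), ready(b), ready(d), ready(f)}
optimal plan length = 2; 2 ≤ 4

Yes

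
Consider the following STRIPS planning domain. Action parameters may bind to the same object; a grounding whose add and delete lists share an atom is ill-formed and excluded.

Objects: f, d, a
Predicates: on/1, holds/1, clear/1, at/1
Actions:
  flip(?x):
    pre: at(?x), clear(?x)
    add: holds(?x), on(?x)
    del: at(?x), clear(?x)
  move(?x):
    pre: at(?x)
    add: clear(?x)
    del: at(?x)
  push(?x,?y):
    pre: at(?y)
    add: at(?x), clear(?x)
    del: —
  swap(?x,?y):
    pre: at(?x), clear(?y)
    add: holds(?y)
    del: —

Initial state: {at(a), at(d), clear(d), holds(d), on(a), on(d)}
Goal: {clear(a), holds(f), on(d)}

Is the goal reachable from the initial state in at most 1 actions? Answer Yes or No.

1. move(a)  →  {at(d), clear(a), clear(d), holds(d), on(a), on(d)}
2. push(f,d)  →  {at(d), at(f), clear(a), clear(d), clear(f), holds(d), on(a), on(d)}
3. flip(f)  →  {at(d), clear(a), clear(d), holds(d), holds(f), on(a), on(d), on(f)}
optimal plan length = 3; 3 > 1

No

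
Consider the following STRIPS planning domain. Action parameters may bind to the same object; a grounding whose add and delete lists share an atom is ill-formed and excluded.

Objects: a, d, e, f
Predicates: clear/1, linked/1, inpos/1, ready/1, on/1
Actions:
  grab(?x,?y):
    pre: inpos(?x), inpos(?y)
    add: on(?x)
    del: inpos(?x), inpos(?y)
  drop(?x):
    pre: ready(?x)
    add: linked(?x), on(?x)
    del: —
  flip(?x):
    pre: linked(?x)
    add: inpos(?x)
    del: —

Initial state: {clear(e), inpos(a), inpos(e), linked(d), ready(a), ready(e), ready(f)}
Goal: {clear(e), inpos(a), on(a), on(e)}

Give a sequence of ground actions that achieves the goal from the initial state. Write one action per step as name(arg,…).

1. grab(e,e)  →  {clear(e), inpos(a), linked(d), on(e), ready(a), ready(e), ready(f)}
2. drop(a)  →  {clear(e), inpos(a), linked(a), linked(d), on(a), on(e), ready(a), ready(e), ready(f)}

grab(e,e); drop(a)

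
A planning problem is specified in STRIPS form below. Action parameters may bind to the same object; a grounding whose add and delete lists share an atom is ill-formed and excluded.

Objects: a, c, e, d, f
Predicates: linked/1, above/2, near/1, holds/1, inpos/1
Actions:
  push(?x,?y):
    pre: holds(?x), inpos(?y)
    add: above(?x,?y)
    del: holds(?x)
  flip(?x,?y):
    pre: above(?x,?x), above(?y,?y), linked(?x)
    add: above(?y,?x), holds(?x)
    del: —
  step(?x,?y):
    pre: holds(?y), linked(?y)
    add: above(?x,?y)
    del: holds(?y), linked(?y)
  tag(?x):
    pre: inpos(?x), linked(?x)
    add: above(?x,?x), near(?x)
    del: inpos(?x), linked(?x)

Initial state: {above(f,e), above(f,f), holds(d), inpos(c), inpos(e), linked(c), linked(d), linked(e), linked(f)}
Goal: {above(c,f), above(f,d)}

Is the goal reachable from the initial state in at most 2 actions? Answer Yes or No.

No

1. flip(f,f)  →  {above(f,e), above(f,f), holds(d), holds(f), inpos(c), inpos(e), linked(c), linked(d), linked(e), linked(f)}
2. step(c,f)  →  {above(c,f), above(f,e), above(f,f), holds(d), inpos(c), inpos(e), linked(c), linked(d), linked(e)}
3. step(f,d)  →  {above(c,f), above(f,d), above(f,e), above(f,f), inpos(c), inpos(e), linked(c), linked(e)}
optimal plan length = 3; 3 > 2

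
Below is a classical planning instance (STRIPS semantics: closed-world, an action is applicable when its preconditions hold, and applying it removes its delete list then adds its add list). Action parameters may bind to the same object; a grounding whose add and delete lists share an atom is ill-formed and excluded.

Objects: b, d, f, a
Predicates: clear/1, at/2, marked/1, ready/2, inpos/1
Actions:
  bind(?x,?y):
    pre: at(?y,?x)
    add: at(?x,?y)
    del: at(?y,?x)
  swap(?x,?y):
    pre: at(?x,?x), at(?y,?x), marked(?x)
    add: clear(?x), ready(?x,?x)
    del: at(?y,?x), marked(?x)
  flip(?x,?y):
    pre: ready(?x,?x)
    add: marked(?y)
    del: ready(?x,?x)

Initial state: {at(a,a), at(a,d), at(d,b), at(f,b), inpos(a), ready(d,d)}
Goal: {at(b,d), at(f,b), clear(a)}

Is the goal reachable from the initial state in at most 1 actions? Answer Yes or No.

No

1. bind(b,d)  →  {at(a,a), at(a,d), at(b,d), at(f,b), inpos(a), ready(d,d)}
2. flip(d,a)  →  {at(a,a), at(a,d), at(b,d), at(f,b), inpos(a), marked(a)}
3. swap(a,a)  →  {at(a,d), at(b,d), at(f,b), clear(a), inpos(a), ready(a,a)}
optimal plan length = 3; 3 > 1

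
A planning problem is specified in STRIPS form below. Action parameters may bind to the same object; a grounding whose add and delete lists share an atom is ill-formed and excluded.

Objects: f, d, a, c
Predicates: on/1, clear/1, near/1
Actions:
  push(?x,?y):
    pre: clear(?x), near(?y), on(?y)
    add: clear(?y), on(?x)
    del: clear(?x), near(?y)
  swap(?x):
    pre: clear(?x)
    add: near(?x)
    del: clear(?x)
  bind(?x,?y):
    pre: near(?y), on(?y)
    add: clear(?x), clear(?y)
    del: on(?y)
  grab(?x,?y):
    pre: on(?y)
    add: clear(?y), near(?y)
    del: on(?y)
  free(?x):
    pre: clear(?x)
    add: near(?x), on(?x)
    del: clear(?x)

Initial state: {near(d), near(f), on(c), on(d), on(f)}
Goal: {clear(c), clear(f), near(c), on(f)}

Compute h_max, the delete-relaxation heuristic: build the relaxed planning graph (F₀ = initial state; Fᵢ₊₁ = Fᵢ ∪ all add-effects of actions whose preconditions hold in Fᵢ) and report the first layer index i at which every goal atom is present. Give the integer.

1

F0 = init (5 atoms)
F1 = F0 ∪ {clear(a), clear(c), clear(d), clear(f), near(c)}  (10 atoms)
goal ⊆ F1  ⇒  h_max = 1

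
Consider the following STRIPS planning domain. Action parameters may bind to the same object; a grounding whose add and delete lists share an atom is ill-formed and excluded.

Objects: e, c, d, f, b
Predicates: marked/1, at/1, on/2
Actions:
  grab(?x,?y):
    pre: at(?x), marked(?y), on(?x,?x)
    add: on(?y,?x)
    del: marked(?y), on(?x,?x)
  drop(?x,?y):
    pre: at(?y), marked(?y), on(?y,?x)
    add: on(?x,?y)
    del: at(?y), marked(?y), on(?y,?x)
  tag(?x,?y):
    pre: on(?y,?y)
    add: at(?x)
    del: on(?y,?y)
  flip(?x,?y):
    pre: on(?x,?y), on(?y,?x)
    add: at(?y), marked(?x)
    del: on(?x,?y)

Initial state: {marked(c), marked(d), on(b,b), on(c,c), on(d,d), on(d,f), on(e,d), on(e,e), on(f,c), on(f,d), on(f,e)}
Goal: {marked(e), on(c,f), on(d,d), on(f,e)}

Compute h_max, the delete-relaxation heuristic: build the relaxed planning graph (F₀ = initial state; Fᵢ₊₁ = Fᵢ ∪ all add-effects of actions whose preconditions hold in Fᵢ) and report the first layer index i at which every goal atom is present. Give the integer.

F0 = init (11 atoms)
F1 = F0 ∪ {at(b), at(c), at(d), at(e), at(f), marked(b), marked(e), marked(f)}  (19 atoms)
F2 = F1 ∪ {on(b,c), on(b,d), on(b,e), on(c,b), on(c,d), on(c,e), on(c,f), on(d,b), on(d,c), on(d,e), on(e,b), on(e,c), on(e,f), on(f,b)}  (33 atoms)
goal ⊆ F2  ⇒  h_max = 2

2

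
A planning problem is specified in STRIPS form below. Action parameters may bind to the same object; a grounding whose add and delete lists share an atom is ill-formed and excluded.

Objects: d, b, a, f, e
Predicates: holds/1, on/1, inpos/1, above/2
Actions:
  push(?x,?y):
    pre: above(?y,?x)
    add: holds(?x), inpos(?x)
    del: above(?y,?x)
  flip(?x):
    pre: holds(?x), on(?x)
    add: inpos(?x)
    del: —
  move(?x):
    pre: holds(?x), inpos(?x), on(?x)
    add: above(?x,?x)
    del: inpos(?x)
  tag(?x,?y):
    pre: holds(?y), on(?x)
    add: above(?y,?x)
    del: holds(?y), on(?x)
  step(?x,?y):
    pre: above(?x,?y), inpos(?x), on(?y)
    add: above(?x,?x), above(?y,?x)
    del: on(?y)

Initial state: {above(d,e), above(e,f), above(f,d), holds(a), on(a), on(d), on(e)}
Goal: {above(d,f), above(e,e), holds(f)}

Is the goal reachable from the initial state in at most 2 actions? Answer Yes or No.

1. push(f,e)  →  {above(d,e), above(f,d), holds(a), holds(f), inpos(f), on(a), on(d), on(e)}
2. push(e,d)  →  {above(f,d), holds(a), holds(e), holds(f), inpos(e), inpos(f), on(a), on(d), on(e)}
3. move(e)  →  {above(e,e), above(f,d), holds(a), holds(e), holds(f), inpos(f), on(a), on(d), on(e)}
4. step(f,d)  →  {above(d,f), above(e,e), above(f,d), above(f,f), holds(a), holds(e), holds(f), inpos(f), on(a), on(e)}
optimal plan length = 4; 4 > 2

No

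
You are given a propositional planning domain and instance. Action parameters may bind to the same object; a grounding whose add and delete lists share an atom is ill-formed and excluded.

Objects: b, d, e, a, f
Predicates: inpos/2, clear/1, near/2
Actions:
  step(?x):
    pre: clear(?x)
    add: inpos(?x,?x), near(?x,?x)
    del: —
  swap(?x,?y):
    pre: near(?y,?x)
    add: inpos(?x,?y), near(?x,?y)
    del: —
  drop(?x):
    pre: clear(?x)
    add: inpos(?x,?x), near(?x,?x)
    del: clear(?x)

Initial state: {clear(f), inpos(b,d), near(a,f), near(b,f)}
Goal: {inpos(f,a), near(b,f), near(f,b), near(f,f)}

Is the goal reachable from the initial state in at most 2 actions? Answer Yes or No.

1. step(f)  →  {clear(f), inpos(b,d), inpos(f,f), near(a,f), near(b,f), near(f,f)}
2. swap(f,b)  →  {clear(f), inpos(b,d), inpos(f,b), inpos(f,f), near(a,f), near(b,f), near(f,b), near(f,f)}
3. swap(f,a)  →  {clear(f), inpos(b,d), inpos(f,a), inpos(f,b), inpos(f,f), near(a,f), near(b,f), near(f,a), near(f,b), near(f,f)}
optimal plan length = 3; 3 > 2

No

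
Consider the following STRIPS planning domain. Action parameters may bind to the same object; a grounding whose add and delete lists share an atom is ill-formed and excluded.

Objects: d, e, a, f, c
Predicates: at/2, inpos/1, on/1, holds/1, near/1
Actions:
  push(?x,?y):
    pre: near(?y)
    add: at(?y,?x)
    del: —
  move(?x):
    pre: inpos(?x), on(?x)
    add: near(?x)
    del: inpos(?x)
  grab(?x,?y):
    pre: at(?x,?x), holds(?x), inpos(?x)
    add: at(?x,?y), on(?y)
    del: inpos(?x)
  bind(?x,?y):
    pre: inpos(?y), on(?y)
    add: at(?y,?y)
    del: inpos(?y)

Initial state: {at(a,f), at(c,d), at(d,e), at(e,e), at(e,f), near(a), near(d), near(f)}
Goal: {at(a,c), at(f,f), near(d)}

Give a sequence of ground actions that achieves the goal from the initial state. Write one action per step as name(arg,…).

1. push(f,f)  →  {at(a,f), at(c,d), at(d,e), at(e,e), at(e,f), at(f,f), near(a), near(d), near(f)}
2. push(c,a)  →  {at(a,c), at(a,f), at(c,d), at(d,e), at(e,e), at(e,f), at(f,f), near(a), near(d), near(f)}

push(f,f); push(c,a)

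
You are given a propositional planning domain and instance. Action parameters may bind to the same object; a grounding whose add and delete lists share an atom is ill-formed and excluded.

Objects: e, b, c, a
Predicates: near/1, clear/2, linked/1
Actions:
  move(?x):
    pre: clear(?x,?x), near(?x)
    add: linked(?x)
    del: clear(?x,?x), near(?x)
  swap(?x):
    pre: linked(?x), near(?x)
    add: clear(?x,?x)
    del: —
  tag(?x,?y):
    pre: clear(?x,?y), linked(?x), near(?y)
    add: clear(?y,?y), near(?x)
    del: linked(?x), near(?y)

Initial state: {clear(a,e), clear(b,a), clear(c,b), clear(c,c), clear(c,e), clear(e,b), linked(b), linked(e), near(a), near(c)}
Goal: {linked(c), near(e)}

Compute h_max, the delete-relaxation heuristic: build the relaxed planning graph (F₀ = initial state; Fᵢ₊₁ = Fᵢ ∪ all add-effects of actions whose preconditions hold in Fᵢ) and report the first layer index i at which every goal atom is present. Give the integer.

2

F0 = init (10 atoms)
F1 = F0 ∪ {clear(a,a), linked(c), near(b)}  (13 atoms)
F2 = F1 ∪ {clear(b,b), linked(a), near(e)}  (16 atoms)
goal ⊆ F2  ⇒  h_max = 2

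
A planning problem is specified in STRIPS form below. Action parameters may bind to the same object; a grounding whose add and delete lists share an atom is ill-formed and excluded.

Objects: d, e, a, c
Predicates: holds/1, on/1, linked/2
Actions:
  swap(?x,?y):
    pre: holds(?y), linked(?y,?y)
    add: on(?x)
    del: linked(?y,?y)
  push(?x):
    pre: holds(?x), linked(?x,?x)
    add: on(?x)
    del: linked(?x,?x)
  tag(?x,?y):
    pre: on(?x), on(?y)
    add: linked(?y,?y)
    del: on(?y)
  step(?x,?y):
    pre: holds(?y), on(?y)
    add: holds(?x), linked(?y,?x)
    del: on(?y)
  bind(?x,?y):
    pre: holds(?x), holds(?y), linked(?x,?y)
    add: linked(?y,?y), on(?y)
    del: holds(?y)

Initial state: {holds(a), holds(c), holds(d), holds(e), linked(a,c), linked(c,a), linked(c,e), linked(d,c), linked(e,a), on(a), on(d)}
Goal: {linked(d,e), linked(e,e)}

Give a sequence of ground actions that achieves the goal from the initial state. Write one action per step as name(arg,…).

1. step(e,d)  →  {holds(a), holds(c), holds(d), holds(e), linked(a,c), linked(c,a), linked(c,e), linked(d,c), linked(d,e), linked(e,a), on(a)}
2. bind(d,e)  →  {holds(a), holds(c), holds(d), linked(a,c), linked(c,a), linked(c,e), linked(d,c), linked(d,e), linked(e,a), linked(e,e), on(a), on(e)}

step(e,d); bind(d,e)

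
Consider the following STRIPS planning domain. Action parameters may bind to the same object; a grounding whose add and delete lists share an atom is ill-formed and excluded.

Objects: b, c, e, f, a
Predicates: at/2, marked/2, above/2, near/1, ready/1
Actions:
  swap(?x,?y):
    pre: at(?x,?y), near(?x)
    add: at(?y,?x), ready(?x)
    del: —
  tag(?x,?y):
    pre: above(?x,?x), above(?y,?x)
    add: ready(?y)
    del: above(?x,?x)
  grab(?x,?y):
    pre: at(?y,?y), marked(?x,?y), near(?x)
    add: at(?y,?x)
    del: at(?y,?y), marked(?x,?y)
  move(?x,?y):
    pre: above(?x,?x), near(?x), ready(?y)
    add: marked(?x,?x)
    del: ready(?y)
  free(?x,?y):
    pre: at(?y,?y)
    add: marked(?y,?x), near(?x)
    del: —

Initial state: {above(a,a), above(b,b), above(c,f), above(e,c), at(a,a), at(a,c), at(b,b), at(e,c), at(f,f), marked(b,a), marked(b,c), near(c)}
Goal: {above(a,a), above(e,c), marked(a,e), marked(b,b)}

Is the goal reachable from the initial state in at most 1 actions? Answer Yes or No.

No

1. free(b,b)  →  {above(a,a), above(b,b), above(c,f), above(e,c), at(a,a), at(a,c), at(b,b), at(e,c), at(f,f), marked(b,a), marked(b,b), marked(b,c), near(b), near(c)}
2. free(e,a)  →  {above(a,a), above(b,b), above(c,f), above(e,c), at(a,a), at(a,c), at(b,b), at(e,c), at(f,f), marked(a,e), marked(b,a), marked(b,b), marked(b,c), near(b), near(c), near(e)}
optimal plan length = 2; 2 > 1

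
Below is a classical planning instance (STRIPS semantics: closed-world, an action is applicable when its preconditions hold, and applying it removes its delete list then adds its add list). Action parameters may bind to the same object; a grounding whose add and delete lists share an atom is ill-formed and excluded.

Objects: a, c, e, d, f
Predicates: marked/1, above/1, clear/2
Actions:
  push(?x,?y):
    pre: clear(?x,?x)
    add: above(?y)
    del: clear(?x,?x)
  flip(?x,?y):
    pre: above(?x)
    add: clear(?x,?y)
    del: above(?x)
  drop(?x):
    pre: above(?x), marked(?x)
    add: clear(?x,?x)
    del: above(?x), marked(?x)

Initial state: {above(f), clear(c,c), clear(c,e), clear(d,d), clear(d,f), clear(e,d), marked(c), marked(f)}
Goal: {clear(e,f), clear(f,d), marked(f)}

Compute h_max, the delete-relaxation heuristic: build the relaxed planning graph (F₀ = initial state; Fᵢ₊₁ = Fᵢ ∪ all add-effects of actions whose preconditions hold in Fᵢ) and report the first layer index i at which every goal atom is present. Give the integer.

2

F0 = init (8 atoms)
F1 = F0 ∪ {above(a), above(c), above(d), above(e), clear(f,a), clear(f,c), clear(f,d), clear(f,e), clear(f,f)}  (17 atoms)
F2 = F1 ∪ {clear(a,a), clear(a,c), clear(a,d), clear(a,e), clear(a,f), clear(c,a), clear(c,d), clear(c,f), clear(d,a), clear(d,c), clear(d,e), clear(e,a), clear(e,c), clear(e,e), clear(e,f)}  (32 atoms)
goal ⊆ F2  ⇒  h_max = 2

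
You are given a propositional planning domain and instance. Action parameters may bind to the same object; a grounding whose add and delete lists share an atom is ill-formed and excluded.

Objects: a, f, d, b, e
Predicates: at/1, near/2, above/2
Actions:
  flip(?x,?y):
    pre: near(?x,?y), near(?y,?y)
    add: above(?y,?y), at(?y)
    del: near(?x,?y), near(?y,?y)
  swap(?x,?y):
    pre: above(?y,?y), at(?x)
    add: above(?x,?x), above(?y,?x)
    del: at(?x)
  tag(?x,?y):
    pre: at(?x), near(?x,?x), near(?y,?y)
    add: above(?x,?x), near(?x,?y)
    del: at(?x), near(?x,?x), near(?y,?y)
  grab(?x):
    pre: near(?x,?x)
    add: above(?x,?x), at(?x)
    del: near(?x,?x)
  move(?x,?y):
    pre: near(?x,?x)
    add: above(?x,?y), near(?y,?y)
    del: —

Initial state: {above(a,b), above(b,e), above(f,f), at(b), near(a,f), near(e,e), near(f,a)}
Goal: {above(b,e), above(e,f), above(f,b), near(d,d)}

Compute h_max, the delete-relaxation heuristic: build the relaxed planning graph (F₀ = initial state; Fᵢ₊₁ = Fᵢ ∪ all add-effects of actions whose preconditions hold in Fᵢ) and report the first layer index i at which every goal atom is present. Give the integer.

1

F0 = init (7 atoms)
F1 = F0 ∪ {above(b,b), above(e,a), above(e,b), above(e,d), above(e,e), above(e,f), above(f,b), at(e), near(a,a), near(b,b), near(d,d), near(f,f)}  (19 atoms)
goal ⊆ F1  ⇒  h_max = 1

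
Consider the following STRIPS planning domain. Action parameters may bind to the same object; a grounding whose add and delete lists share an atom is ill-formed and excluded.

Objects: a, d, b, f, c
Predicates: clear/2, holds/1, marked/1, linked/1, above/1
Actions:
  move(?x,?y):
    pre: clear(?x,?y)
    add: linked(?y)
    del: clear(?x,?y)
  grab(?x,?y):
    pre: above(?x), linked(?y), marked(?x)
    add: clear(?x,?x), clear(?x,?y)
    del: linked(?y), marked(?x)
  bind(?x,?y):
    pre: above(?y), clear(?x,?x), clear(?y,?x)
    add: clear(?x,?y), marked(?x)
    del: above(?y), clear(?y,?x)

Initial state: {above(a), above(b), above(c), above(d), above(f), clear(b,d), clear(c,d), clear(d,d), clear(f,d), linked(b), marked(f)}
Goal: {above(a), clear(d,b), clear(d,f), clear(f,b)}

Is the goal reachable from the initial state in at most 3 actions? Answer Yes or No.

1. grab(f,b)  →  {above(a), above(b), above(c), above(d), above(f), clear(b,d), clear(c,d), clear(d,d), clear(f,b), clear(f,d), clear(f,f)}
2. bind(d,b)  →  {above(a), above(c), above(d), above(f), clear(c,d), clear(d,b), clear(d,d), clear(f,b), clear(f,d), clear(f,f), marked(d)}
3. bind(d,f)  →  {above(a), above(c), above(d), clear(c,d), clear(d,b), clear(d,d), clear(d,f), clear(f,b), clear(f,f), marked(d)}
optimal plan length = 3; 3 ≤ 3

Yes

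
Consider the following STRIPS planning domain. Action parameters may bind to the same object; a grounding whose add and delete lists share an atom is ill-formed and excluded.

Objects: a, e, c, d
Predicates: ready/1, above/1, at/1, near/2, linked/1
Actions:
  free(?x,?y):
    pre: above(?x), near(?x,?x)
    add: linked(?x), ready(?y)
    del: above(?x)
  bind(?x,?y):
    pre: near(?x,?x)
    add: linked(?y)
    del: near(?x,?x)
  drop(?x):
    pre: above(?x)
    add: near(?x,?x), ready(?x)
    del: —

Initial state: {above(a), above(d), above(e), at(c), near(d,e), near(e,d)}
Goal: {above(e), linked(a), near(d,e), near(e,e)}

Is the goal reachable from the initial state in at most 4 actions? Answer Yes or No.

Yes

1. drop(a)  →  {above(a), above(d), above(e), at(c), near(a,a), near(d,e), near(e,d), ready(a)}
2. free(a,a)  →  {above(d), above(e), at(c), linked(a), near(a,a), near(d,e), near(e,d), ready(a)}
3. drop(e)  →  {above(d), above(e), at(c), linked(a), near(a,a), near(d,e), near(e,d), near(e,e), ready(a), ready(e)}
optimal plan length = 3; 3 ≤ 4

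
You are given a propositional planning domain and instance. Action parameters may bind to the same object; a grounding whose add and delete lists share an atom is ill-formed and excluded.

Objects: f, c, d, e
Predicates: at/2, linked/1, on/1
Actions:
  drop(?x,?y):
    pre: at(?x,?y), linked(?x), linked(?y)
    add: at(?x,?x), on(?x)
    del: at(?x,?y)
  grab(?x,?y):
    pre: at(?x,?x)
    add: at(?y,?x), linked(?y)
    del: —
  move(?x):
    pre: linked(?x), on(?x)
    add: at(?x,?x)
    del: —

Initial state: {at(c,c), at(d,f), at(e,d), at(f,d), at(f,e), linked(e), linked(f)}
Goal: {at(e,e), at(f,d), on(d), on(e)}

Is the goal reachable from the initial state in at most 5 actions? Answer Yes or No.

1. grab(c,d)  →  {at(c,c), at(d,c), at(d,f), at(e,d), at(f,d), at(f,e), linked(d), linked(e), linked(f)}
2. drop(d,f)  →  {at(c,c), at(d,c), at(d,d), at(e,d), at(f,d), at(f,e), linked(d), linked(e), linked(f), on(d)}
3. drop(e,d)  →  {at(c,c), at(d,c), at(d,d), at(e,e), at(f,d), at(f,e), linked(d), linked(e), linked(f), on(d), on(e)}
optimal plan length = 3; 3 ≤ 5

Yes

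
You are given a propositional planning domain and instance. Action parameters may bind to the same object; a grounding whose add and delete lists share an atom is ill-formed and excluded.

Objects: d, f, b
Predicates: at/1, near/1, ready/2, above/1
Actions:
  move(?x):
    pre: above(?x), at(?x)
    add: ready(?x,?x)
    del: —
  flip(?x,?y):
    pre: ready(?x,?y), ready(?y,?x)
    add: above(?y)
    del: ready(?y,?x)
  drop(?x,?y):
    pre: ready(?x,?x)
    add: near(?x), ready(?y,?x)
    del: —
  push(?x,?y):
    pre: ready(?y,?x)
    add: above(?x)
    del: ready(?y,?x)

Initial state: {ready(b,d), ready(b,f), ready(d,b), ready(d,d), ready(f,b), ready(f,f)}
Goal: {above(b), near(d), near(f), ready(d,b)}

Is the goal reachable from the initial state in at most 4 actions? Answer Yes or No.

Yes

1. flip(d,b)  →  {above(b), ready(b,f), ready(d,b), ready(d,d), ready(f,b), ready(f,f)}
2. drop(d,d)  →  {above(b), near(d), ready(b,f), ready(d,b), ready(d,d), ready(f,b), ready(f,f)}
3. drop(f,d)  →  {above(b), near(d), near(f), ready(b,f), ready(d,b), ready(d,d), ready(d,f), ready(f,b), ready(f,f)}
optimal plan length = 3; 3 ≤ 4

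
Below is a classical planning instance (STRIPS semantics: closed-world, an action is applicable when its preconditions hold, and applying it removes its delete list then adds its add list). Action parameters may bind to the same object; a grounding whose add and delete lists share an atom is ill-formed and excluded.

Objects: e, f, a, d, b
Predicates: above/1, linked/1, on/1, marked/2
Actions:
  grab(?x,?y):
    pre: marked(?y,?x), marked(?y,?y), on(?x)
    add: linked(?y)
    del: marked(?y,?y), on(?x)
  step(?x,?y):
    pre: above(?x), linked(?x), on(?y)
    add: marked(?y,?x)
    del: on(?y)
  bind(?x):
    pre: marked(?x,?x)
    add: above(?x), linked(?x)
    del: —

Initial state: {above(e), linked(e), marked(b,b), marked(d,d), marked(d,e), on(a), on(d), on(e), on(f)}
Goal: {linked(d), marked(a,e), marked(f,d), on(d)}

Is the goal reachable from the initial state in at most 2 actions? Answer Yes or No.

No

1. step(e,a)  →  {above(e), linked(e), marked(a,e), marked(b,b), marked(d,d), marked(d,e), on(d), on(e), on(f)}
2. bind(d)  →  {above(d), above(e), linked(d), linked(e), marked(a,e), marked(b,b), marked(d,d), marked(d,e), on(d), on(e), on(f)}
3. step(d,f)  →  {above(d), above(e), linked(d), linked(e), marked(a,e), marked(b,b), marked(d,d), marked(d,e), marked(f,d), on(d), on(e)}
optimal plan length = 3; 3 > 2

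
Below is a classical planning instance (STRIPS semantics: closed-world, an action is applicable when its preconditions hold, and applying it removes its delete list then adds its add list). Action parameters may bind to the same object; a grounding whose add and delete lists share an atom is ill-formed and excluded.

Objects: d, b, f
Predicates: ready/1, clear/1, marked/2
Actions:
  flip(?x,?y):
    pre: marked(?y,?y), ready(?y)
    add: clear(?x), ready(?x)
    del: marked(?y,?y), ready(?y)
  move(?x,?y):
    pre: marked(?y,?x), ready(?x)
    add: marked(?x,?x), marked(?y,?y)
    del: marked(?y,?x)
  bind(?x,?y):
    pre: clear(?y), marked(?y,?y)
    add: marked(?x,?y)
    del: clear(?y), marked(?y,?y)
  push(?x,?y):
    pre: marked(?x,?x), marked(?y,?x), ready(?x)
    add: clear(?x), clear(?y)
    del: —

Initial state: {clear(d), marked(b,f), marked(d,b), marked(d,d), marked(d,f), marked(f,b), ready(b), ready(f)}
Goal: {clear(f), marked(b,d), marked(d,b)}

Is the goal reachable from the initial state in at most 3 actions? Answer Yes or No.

Yes

1. move(b,f)  →  {clear(d), marked(b,b), marked(b,f), marked(d,b), marked(d,d), marked(d,f), marked(f,f), ready(b), ready(f)}
2. flip(f,b)  →  {clear(d), clear(f), marked(b,f), marked(d,b), marked(d,d), marked(d,f), marked(f,f), ready(f)}
3. bind(b,d)  →  {clear(f), marked(b,d), marked(b,f), marked(d,b), marked(d,f), marked(f,f), ready(f)}
optimal plan length = 3; 3 ≤ 3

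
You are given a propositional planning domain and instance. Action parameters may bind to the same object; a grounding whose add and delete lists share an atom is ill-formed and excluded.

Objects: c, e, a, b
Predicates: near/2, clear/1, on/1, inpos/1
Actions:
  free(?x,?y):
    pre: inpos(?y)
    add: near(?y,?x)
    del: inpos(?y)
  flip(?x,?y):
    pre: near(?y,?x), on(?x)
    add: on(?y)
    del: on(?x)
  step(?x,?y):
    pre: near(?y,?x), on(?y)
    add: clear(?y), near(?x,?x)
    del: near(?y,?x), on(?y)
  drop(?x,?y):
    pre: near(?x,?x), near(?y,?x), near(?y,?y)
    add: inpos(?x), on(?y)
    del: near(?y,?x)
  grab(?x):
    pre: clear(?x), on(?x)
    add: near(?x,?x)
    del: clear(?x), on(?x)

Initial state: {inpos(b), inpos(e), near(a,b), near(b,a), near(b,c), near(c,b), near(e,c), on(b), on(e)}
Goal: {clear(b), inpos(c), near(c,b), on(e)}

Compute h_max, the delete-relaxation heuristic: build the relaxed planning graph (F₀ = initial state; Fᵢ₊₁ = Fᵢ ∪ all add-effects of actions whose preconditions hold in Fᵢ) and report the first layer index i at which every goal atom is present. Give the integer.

2

F0 = init (9 atoms)
F1 = F0 ∪ {clear(b), clear(e), near(a,a), near(b,b), near(b,e), near(c,c), near(e,a), near(e,b), near(e,e), on(a), on(c)}  (20 atoms)
F2 = F1 ∪ {clear(a), clear(c), inpos(a), inpos(c)}  (24 atoms)
goal ⊆ F2  ⇒  h_max = 2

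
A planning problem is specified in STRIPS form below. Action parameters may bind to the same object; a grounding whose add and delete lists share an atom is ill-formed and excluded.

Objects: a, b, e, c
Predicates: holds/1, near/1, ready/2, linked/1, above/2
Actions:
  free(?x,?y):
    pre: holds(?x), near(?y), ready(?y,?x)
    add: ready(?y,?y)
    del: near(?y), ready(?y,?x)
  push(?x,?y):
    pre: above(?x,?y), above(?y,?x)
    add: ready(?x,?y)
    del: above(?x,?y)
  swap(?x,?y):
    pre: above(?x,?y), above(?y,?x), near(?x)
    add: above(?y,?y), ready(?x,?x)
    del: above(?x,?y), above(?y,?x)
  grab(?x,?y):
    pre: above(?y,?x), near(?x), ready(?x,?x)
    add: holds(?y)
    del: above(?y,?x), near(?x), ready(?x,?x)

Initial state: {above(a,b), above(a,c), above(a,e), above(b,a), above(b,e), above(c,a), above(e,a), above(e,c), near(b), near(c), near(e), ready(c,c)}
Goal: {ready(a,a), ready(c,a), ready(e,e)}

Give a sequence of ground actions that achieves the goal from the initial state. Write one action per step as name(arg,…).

push(c,a); swap(e,a); push(a,a)

1. push(c,a)  →  {above(a,b), above(a,c), above(a,e), above(b,a), above(b,e), above(e,a), above(e,c), near(b), near(c), near(e), ready(c,a), ready(c,c)}
2. swap(e,a)  →  {above(a,a), above(a,b), above(a,c), above(b,a), above(b,e), above(e,c), near(b), near(c), near(e), ready(c,a), ready(c,c), ready(e,e)}
3. push(a,a)  →  {above(a,b), above(a,c), above(b,a), above(b,e), above(e,c), near(b), near(c), near(e), ready(a,a), ready(c,a), ready(c,c), ready(e,e)}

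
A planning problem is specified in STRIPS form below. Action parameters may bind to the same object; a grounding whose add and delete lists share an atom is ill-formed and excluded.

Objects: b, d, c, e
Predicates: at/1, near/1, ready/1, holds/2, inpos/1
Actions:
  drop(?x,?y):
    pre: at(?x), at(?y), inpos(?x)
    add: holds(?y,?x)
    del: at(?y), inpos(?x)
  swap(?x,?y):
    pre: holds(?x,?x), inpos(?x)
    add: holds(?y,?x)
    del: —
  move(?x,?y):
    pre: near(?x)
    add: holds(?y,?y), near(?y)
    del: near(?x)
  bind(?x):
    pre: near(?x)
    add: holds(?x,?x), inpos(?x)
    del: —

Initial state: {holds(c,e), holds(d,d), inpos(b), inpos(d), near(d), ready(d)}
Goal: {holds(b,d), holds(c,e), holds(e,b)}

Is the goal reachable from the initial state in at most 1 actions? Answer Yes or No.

1. swap(d,b)  →  {holds(b,d), holds(c,e), holds(d,d), inpos(b), inpos(d), near(d), ready(d)}
2. move(d,b)  →  {holds(b,b), holds(b,d), holds(c,e), holds(d,d), inpos(b), inpos(d), near(b), ready(d)}
3. swap(b,e)  →  {holds(b,b), holds(b,d), holds(c,e), holds(d,d), holds(e,b), inpos(b), inpos(d), near(b), ready(d)}
optimal plan length = 3; 3 > 1

No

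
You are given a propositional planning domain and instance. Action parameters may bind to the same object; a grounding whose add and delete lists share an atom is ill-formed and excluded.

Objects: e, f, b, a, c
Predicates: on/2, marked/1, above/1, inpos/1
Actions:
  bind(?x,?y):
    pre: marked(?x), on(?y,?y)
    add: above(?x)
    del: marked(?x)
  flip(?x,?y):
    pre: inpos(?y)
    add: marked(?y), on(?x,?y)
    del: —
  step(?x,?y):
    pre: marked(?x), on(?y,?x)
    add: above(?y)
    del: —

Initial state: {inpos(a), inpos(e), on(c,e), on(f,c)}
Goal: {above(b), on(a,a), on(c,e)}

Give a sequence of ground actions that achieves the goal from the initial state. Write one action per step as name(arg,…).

1. flip(b,e)  →  {inpos(a), inpos(e), marked(e), on(b,e), on(c,e), on(f,c)}
2. flip(a,a)  →  {inpos(a), inpos(e), marked(a), marked(e), on(a,a), on(b,e), on(c,e), on(f,c)}
3. step(e,b)  →  {above(b), inpos(a), inpos(e), marked(a), marked(e), on(a,a), on(b,e), on(c,e), on(f,c)}

flip(b,e); flip(a,a); step(e,b)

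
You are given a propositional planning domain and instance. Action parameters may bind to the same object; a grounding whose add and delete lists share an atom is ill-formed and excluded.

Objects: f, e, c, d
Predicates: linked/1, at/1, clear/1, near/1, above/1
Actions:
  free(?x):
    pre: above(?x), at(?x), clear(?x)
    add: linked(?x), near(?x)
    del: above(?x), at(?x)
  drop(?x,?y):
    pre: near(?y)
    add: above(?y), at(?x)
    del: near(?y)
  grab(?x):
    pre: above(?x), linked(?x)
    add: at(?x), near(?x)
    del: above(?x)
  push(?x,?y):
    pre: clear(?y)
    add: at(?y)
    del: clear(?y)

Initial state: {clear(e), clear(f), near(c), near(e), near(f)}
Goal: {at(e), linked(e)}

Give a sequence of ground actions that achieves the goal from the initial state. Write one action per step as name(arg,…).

1. drop(e,e)  →  {above(e), at(e), clear(e), clear(f), near(c), near(f)}
2. free(e)  →  {clear(e), clear(f), linked(e), near(c), near(e), near(f)}
3. drop(e,f)  →  {above(f), at(e), clear(e), clear(f), linked(e), near(c), near(e)}

drop(e,e); free(e); drop(e,f)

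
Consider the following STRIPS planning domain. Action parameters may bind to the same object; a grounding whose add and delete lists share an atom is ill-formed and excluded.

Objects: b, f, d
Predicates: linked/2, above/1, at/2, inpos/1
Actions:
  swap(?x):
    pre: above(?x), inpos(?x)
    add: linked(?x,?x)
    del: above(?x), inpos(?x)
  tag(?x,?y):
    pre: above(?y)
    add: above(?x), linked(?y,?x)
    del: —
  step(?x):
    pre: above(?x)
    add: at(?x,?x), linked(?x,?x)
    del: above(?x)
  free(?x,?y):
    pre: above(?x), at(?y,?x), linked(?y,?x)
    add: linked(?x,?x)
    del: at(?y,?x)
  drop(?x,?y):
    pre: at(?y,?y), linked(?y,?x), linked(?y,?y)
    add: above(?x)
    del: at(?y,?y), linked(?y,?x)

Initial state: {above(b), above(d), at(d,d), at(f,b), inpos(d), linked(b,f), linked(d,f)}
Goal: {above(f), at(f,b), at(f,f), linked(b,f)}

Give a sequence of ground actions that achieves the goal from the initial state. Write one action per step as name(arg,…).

1. tag(f,b)  →  {above(b), above(d), above(f), at(d,d), at(f,b), inpos(d), linked(b,f), linked(d,f)}
2. step(f)  →  {above(b), above(d), at(d,d), at(f,b), at(f,f), inpos(d), linked(b,f), linked(d,f), linked(f,f)}
3. tag(f,b)  →  {above(b), above(d), above(f), at(d,d), at(f,b), at(f,f), inpos(d), linked(b,f), linked(d,f), linked(f,f)}

tag(f,b); step(f); tag(f,b)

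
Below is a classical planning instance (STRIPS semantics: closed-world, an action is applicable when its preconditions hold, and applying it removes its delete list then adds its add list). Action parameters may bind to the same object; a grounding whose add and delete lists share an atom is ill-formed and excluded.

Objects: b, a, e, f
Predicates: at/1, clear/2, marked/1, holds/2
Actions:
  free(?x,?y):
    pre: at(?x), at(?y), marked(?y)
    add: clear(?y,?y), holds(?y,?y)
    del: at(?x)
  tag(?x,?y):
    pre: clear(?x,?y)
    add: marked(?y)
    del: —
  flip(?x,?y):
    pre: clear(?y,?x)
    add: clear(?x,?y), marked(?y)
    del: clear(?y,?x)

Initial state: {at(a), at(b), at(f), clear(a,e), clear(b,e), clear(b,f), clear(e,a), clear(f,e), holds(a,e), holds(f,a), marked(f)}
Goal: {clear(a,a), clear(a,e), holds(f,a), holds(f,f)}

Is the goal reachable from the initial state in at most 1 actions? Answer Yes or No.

No

1. free(b,f)  →  {at(a), at(f), clear(a,e), clear(b,e), clear(b,f), clear(e,a), clear(f,e), clear(f,f), holds(a,e), holds(f,a), holds(f,f), marked(f)}
2. tag(e,a)  →  {at(a), at(f), clear(a,e), clear(b,e), clear(b,f), clear(e,a), clear(f,e), clear(f,f), holds(a,e), holds(f,a), holds(f,f), marked(a), marked(f)}
3. free(a,a)  →  {at(f), clear(a,a), clear(a,e), clear(b,e), clear(b,f), clear(e,a), clear(f,e), clear(f,f), holds(a,a), holds(a,e), holds(f,a), holds(f,f), marked(a), marked(f)}
optimal plan length = 3; 3 > 1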